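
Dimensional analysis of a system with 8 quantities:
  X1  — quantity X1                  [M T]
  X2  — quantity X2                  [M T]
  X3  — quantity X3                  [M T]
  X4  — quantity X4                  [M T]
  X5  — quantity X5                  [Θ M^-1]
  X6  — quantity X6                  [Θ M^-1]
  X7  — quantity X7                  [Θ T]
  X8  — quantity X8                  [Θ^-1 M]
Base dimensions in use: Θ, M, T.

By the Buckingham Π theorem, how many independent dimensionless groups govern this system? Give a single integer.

Write exponents as rows Θ,M,T / cols X1,X2,X3,X4,X5,X6,X7,X8:
  Θ: [ 0  0  0  0  1  1  1 -1]
  M: [ 1  1  1  1 -1 -1  0  1]
  T: [ 1  1  1  1  0  0  1  0]
Echelon form has 2 nonzero rows (pivots: X1,X5)
n=8, r=2 ⇒ 6 dimensionless groups

6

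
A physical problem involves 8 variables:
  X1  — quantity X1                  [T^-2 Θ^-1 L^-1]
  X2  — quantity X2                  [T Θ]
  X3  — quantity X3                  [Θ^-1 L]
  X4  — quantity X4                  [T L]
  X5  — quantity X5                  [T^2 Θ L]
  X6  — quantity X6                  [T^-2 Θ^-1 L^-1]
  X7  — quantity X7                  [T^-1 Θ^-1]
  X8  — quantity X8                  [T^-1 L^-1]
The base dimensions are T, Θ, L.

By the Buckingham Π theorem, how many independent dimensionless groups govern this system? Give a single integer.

6

Dimensional matrix (T×Θ×L by X1×X2×X3×X4×X5×X6×X7×X8):
  T: [-2  1  0  1  2 -2 -1 -1]
  Θ: [-1  1 -1  0  1 -1 -1  0]
  L: [-1  0  1  1  1 -1  0 -1]
RREF → pivots at {X1,X2} ⇒ r = 2
n=8, r=2 ⇒ 6 dimensionless groups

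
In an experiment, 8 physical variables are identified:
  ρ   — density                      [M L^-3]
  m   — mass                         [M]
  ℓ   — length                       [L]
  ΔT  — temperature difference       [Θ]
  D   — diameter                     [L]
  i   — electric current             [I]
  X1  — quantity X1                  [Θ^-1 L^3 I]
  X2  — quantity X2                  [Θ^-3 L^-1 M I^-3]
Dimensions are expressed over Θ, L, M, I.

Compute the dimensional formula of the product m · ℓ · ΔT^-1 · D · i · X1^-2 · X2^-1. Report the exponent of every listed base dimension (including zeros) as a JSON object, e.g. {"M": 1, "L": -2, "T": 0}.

Dimensional matrix (Θ×L×M×I by ρ×m×ℓ×ΔT×D×i×X1×X2):
  Θ: [ 0  0  0  1  0  0 -1 -3]
  L: [-3  0  1  0  1  0  3 -1]
  M: [ 1  1  0  0  0  0  0  1]
  I: [ 0  0  0  0  0  1  1 -3]
  [Θ]: (1)·0+(1)·0+(-1)·1+(1)·0+(1)·0+(-2)·-1+(-1)·-3 = 4
  [L]: (1)·0+(1)·1+(-1)·0+(1)·1+(1)·0+(-2)·3+(-1)·-1 = -3
  [M]: (1)·1+(1)·0+(-1)·0+(1)·0+(1)·0+(-2)·0+(-1)·1 = 0
  [I]: (1)·0+(1)·0+(-1)·0+(1)·0+(1)·1+(-2)·1+(-1)·-3 = 2
⇒ Θ^4 L^-3 I^2

{"Θ": 4, "L": -3, "M": 0, "I": 2}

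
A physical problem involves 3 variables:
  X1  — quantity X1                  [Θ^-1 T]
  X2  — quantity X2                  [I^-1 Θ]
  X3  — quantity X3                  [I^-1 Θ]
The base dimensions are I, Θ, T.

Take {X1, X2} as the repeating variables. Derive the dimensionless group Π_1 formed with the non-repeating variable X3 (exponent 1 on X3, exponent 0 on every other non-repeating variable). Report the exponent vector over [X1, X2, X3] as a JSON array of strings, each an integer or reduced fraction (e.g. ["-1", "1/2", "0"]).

["0", "-1", "1"]

Exponent matrix [I,Θ,T] × [X1,X2,X3]:
  I: [ 0 -1 -1]
  Θ: [-1  1  1]
  T: [ 1  0  0]
Row reduction gives pivot columns X1,X2; rank = 2
Repeat: X1,X2; free: X3
RREF:
  r0: [   1    0    0]
  r1: [   0    1    1]
  r2: [   0    0    0]
Fix exponent of X3 at 1; solve each RREF row for its pivot's exponent:
  r0: exp(X1) + (0)·1 = 0 ⇒ exp(X1) = 0
  r1: exp(X2) + (1)·1 = 0 ⇒ exp(X2) = -1
Π_1 = X2^-1 · X3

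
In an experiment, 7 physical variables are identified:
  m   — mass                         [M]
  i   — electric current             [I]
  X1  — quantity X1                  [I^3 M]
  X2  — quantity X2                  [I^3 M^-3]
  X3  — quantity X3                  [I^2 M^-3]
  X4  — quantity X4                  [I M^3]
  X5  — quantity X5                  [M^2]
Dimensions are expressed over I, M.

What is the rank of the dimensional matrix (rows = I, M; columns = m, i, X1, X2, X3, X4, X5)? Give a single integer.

Dimensional matrix (I×M by m×i×X1×X2×X3×X4×X5):
  I: [ 0  1  3  3  2  1  0]
  M: [ 1  0  1 -3 -3  3  2]
Echelon form has 2 nonzero rows (pivots: m,i)

2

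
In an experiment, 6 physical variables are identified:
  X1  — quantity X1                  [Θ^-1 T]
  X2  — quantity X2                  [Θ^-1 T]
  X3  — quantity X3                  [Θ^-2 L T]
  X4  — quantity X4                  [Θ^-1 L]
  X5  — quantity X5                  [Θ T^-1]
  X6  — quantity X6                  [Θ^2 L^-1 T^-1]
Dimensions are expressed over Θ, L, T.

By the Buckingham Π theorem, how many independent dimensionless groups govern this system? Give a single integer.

4

Exponent matrix [Θ,L,T] × [X1,X2,X3,X4,X5,X6]:
  Θ: [-1 -1 -2 -1  1  2]
  L: [ 0  0  1  1  0 -1]
  T: [ 1  1  1  0 -1 -1]
RREF → pivots at {X1,X3} ⇒ r = 2
6 vars − rank 2 = 4 Π groups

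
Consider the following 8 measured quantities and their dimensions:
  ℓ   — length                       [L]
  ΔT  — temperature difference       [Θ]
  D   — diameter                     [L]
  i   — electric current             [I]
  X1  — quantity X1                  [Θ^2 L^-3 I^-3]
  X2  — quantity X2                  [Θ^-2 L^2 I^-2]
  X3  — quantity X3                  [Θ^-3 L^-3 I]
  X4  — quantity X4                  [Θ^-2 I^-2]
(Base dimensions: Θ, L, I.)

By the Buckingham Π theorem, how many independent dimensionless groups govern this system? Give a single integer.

Write exponents as rows Θ,L,I / cols ℓ,ΔT,D,i,X1,X2,X3,X4:
  Θ: [ 0  1  0  0  2 -2 -3 -2]
  L: [ 1  0  1  0 -3  2 -3  0]
  I: [ 0  0  0  1 -3 -2  1 -2]
Echelon form has 3 nonzero rows (pivots: ℓ,ΔT,i)
n=8, r=3 ⇒ 5 dimensionless groups

5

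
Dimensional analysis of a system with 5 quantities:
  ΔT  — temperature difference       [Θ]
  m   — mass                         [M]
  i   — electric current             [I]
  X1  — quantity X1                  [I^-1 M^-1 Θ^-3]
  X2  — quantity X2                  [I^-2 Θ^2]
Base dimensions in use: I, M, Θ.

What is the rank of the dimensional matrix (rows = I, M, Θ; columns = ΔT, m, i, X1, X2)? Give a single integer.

Dimensional matrix (I×M×Θ by ΔT×m×i×X1×X2):
  I: [ 0  0  1 -1 -2]
  M: [ 0  1  0 -1  0]
  Θ: [ 1  0  0 -3  2]
Row reduction gives pivot columns ΔT,m,i; rank = 3

3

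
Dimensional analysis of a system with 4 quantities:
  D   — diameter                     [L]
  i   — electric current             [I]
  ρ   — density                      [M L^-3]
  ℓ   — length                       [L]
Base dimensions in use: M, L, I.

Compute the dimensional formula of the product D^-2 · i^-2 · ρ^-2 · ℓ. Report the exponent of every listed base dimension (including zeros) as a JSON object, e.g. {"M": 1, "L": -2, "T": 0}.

Exponent matrix [M,L,I] × [D,i,ρ,ℓ]:
  M: [ 0  0  1  0]
  L: [ 1  0 -3  1]
  I: [ 0  1  0  0]
  [M]: (-2)·0+(-2)·0+(-2)·1+(1)·0 = -2
  [L]: (-2)·1+(-2)·0+(-2)·-3+(1)·1 = 5
  [I]: (-2)·0+(-2)·1+(-2)·0+(1)·0 = -2
⇒ M^-2 L^5 I^-2

{"M": -2, "L": 5, "I": -2}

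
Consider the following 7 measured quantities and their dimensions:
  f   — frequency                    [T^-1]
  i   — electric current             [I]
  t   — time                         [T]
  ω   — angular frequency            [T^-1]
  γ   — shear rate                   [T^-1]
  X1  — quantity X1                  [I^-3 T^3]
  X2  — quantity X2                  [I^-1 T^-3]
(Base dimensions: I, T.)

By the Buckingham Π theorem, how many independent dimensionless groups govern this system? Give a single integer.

5

Exponent matrix [I,T] × [f,i,t,ω,γ,X1,X2]:
  I: [ 0  1  0  0  0 -3 -1]
  T: [-1  0  1 -1 -1  3 -3]
RREF → pivots at {f,i} ⇒ r = 2
7 vars − rank 2 = 5 Π groups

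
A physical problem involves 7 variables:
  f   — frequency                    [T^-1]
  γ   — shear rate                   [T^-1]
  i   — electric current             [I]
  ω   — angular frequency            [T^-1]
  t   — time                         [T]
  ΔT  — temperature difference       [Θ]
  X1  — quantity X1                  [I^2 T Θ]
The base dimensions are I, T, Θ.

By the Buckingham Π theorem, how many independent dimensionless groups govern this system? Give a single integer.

Dimensional matrix (I×T×Θ by f×γ×i×ω×t×ΔT×X1):
  I: [ 0  0  1  0  0  0  2]
  T: [-1 -1  0 -1  1  0  1]
  Θ: [ 0  0  0  0  0  1  1]
Echelon form has 3 nonzero rows (pivots: f,i,ΔT)
n=7, r=3 ⇒ 4 dimensionless groups

4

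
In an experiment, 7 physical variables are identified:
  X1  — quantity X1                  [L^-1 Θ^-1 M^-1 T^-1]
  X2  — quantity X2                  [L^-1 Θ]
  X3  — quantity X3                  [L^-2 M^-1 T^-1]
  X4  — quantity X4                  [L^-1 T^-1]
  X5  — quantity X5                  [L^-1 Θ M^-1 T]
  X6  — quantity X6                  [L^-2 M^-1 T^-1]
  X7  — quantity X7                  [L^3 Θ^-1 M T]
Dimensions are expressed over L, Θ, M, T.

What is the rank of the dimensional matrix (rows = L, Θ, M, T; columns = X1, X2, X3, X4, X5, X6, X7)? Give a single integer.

3

Write exponents as rows L,Θ,M,T / cols X1,X2,X3,X4,X5,X6,X7:
  L: [-1 -1 -2 -1 -1 -2  3]
  Θ: [-1  1  0  0  1  0 -1]
  M: [-1  0 -1  0 -1 -1  1]
  T: [-1  0 -1 -1  1 -1  1]
Row reduction gives pivot columns X1,X2,X4; rank = 3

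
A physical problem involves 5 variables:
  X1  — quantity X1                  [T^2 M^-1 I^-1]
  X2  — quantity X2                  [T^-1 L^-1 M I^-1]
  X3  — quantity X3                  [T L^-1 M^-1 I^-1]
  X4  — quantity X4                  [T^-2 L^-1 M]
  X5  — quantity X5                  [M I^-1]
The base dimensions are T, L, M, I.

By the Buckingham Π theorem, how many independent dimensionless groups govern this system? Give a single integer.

Dimensional matrix (T×L×M×I by X1×X2×X3×X4×X5):
  T: [ 2 -1  1 -2  0]
  L: [ 0 -1 -1 -1  0]
  M: [-1  1 -1  1  1]
  I: [-1 -1 -1  0 -1]
Row reduction gives pivot columns X1,X2,X3; rank = 3
5 vars − rank 3 = 2 Π groups

2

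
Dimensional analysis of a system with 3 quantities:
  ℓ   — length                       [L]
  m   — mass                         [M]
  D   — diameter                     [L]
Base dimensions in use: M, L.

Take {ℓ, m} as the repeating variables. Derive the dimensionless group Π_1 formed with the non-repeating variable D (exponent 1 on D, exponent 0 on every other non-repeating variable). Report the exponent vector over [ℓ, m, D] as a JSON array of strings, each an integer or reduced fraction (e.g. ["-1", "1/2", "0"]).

Exponent matrix [M,L] × [ℓ,m,D]:
  M: [ 0  1  0]
  L: [ 1  0  1]
RREF → pivots at {ℓ,m} ⇒ r = 2
Pivot set = {ℓ,m}, free = {D}
RREF:
  r0: [   1    0    1]
  r1: [   0    1    0]
Fix exponent of D at 1; solve each RREF row for its pivot's exponent:
  r0: exp(ℓ) + (1)·1 = 0 ⇒ exp(ℓ) = -1
  r1: exp(m) + (0)·1 = 0 ⇒ exp(m) = 0
Π_1 = ℓ^-1 · D

["-1", "0", "1"]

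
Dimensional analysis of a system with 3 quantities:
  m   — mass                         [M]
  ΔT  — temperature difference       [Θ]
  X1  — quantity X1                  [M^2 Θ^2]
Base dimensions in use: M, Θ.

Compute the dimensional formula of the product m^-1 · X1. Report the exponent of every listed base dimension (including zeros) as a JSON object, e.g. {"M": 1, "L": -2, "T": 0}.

{"M": 1, "Θ": 2}

Write exponents as rows M,Θ / cols m,ΔT,X1:
  M: [ 1  0  2]
  Θ: [ 0  1  2]
  [M]: (-1)·1+(1)·2 = 1
  [Θ]: (-1)·0+(1)·2 = 2
⇒ M Θ^2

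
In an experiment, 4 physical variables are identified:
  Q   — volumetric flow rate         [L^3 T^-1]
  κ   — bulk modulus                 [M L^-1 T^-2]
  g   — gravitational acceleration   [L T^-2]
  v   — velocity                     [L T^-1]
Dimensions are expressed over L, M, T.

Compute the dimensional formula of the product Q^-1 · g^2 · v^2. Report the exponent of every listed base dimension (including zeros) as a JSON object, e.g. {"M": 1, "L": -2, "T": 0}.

Dimensional matrix (L×M×T by Q×κ×g×v):
  L: [ 3 -1  1  1]
  M: [ 0  1  0  0]
  T: [-1 -2 -2 -1]
  [L]: (-1)·3+(2)·1+(2)·1 = 1
  [M]: (-1)·0+(2)·0+(2)·0 = 0
  [T]: (-1)·-1+(2)·-2+(2)·-1 = -5
⇒ L T^-5

{"L": 1, "M": 0, "T": -5}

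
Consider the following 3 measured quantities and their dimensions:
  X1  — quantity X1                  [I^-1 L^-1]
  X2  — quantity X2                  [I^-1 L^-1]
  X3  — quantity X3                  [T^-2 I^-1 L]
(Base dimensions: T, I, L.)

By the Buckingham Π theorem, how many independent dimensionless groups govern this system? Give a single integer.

Dimensional matrix (T×I×L by X1×X2×X3):
  T: [ 0  0 -2]
  I: [-1 -1 -1]
  L: [-1 -1  1]
Echelon form has 2 nonzero rows (pivots: X1,X3)
n=3, r=2 ⇒ 1 dimensionless group

1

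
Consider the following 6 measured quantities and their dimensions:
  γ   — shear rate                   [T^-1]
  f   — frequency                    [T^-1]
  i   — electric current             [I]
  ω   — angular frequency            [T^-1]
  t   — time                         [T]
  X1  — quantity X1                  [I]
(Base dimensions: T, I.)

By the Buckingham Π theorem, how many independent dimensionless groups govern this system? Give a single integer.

4

Dimensional matrix (T×I by γ×f×i×ω×t×X1):
  T: [-1 -1  0 -1  1  0]
  I: [ 0  0  1  0  0  1]
Echelon form has 2 nonzero rows (pivots: γ,i)
n=6, r=2 ⇒ 4 dimensionless groups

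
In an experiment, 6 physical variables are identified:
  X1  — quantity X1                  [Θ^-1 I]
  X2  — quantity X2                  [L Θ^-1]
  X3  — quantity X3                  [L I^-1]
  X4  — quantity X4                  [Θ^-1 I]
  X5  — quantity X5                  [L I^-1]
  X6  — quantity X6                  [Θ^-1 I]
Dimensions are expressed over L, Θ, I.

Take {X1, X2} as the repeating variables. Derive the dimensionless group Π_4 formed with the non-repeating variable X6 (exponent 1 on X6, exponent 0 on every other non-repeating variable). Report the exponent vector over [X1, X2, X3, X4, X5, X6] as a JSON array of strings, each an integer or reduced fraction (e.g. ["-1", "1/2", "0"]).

["-1", "0", "0", "0", "0", "1"]

Write exponents as rows L,Θ,I / cols X1,X2,X3,X4,X5,X6:
  L: [ 0  1  1  0  1  0]
  Θ: [-1 -1  0 -1  0 -1]
  I: [ 1  0 -1  1 -1  1]
RREF → pivots at {X1,X2} ⇒ r = 2
Repeat: X1,X2; free: X3,X4,X5,X6
RREF:
  r0: [   1    0   -1    1   -1    1]
  r1: [   0    1    1    0    1    0]
  r2: [   0    0    0    0    0    0]
Fix exponent of X6 at 1, X3 at 0, X4 at 0, X5 at 0; solve each RREF row for its pivot's exponent:
  r0: exp(X1) + (1)·1 = 0 ⇒ exp(X1) = -1
  r1: exp(X2) + (0)·1 = 0 ⇒ exp(X2) = 0
Π_4 = X1^-1 · X6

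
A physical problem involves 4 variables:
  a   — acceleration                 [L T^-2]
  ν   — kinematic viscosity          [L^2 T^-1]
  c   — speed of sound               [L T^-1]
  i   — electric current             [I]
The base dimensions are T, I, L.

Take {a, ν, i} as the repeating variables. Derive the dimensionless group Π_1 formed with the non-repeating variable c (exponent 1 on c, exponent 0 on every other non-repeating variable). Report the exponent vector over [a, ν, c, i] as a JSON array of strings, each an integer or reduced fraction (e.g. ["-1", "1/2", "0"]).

Write exponents as rows T,I,L / cols a,ν,c,i:
  T: [-2 -1 -1  0]
  I: [ 0  0  0  1]
  L: [ 1  2  1  0]
RREF → pivots at {a,ν,i} ⇒ r = 3
Pivot set = {a,ν,i}, free = {c}
RREF:
  r0: [   1    0  1/3    0]
  r1: [   0    1  1/3    0]
  r2: [   0    0    0    1]
Fix exponent of c at 1; solve each RREF row for its pivot's exponent:
  r0: exp(a) + (1/3)·1 = 0 ⇒ exp(a) = -1/3
  r1: exp(ν) + (1/3)·1 = 0 ⇒ exp(ν) = -1/3
  r2: exp(i) + (0)·1 = 0 ⇒ exp(i) = 0
Π_1 = a^(-1/3) · ν^(-1/3) · c

["-1/3", "-1/3", "1", "0"]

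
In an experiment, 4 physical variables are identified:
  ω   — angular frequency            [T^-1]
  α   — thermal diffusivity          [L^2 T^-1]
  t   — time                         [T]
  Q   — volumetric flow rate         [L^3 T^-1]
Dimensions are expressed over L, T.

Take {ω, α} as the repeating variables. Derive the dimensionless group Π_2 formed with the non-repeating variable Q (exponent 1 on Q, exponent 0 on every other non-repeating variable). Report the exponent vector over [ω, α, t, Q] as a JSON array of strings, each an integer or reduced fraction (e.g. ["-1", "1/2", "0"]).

["1/2", "-3/2", "0", "1"]

Exponent matrix [L,T] × [ω,α,t,Q]:
  L: [ 0  2  0  3]
  T: [-1 -1  1 -1]
RREF → pivots at {ω,α} ⇒ r = 2
Pivot set = {ω,α}, free = {t,Q}
RREF:
  r0: [   1    0   -1 -1/2]
  r1: [   0    1    0  3/2]
Fix exponent of Q at 1, t at 0; solve each RREF row for its pivot's exponent:
  r0: exp(ω) + (-1/2)·1 = 0 ⇒ exp(ω) = 1/2
  r1: exp(α) + (3/2)·1 = 0 ⇒ exp(α) = -3/2
Π_2 = ω^(1/2) · α^(-3/2) · Q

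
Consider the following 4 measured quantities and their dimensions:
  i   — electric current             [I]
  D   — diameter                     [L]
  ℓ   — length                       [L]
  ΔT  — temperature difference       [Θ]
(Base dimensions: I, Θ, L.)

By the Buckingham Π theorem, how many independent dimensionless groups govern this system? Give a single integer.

1

Write exponents as rows I,Θ,L / cols i,D,ℓ,ΔT:
  I: [ 1  0  0  0]
  Θ: [ 0  0  0  1]
  L: [ 0  1  1  0]
Echelon form has 3 nonzero rows (pivots: i,D,ΔT)
4 vars − rank 3 = 1 Π group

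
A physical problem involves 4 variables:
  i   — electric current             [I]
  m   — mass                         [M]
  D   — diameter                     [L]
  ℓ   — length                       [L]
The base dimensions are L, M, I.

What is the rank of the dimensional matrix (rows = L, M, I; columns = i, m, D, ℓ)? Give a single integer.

3

Write exponents as rows L,M,I / cols i,m,D,ℓ:
  L: [ 0  0  1  1]
  M: [ 0  1  0  0]
  I: [ 1  0  0  0]
Echelon form has 3 nonzero rows (pivots: i,m,D)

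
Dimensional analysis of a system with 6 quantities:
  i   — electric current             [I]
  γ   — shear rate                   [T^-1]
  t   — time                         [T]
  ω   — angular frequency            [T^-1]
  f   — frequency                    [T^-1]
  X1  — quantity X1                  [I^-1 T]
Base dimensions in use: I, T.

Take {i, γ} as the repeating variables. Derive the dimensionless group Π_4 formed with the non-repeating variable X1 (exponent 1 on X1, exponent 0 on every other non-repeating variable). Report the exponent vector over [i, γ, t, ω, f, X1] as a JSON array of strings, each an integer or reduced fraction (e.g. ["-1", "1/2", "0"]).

["1", "1", "0", "0", "0", "1"]

Dimensional matrix (I×T by i×γ×t×ω×f×X1):
  I: [ 1  0  0  0  0 -1]
  T: [ 0 -1  1 -1 -1  1]
RREF → pivots at {i,γ} ⇒ r = 2
Pivot set = {i,γ}, free = {t,ω,f,X1}
RREF:
  r0: [   1    0    0    0    0   -1]
  r1: [   0    1   -1    1    1   -1]
Fix exponent of X1 at 1, t at 0, ω at 0, f at 0; solve each RREF row for its pivot's exponent:
  r0: exp(i) + (-1)·1 = 0 ⇒ exp(i) = 1
  r1: exp(γ) + (-1)·1 = 0 ⇒ exp(γ) = 1
Π_4 = i · γ · X1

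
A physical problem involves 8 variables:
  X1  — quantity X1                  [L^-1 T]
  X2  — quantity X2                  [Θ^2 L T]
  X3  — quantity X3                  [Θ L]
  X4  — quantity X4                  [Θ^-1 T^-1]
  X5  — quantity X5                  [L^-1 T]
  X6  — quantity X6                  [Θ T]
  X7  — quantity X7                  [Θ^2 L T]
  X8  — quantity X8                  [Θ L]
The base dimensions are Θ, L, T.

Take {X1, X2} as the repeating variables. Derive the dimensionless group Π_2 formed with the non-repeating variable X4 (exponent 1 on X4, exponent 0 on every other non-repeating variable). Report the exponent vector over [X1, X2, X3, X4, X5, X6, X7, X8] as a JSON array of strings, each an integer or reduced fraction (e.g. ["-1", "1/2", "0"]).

Exponent matrix [Θ,L,T] × [X1,X2,X3,X4,X5,X6,X7,X8]:
  Θ: [ 0  2  1 -1  0  1  2  1]
  L: [-1  1  1  0 -1  0  1  1]
  T: [ 1  1  0 -1  1  1  1  0]
Echelon form has 2 nonzero rows (pivots: X1,X2)
Repeat: X1,X2; free: X3,X4,X5,X6,X7,X8
RREF:
  r0: [   1    0 -1/2 -1/2    1  1/2    0 -1/2]
  r1: [   0    1  1/2 -1/2    0  1/2    1  1/2]
  r2: [   0    0    0    0    0    0    0    0]
Fix exponent of X4 at 1, X3 at 0, X5 at 0, X6 at 0, X7 at 0, X8 at 0; solve each RREF row for its pivot's exponent:
  r0: exp(X1) + (-1/2)·1 = 0 ⇒ exp(X1) = 1/2
  r1: exp(X2) + (-1/2)·1 = 0 ⇒ exp(X2) = 1/2
Π_2 = X1^(1/2) · X2^(1/2) · X4

["1/2", "1/2", "0", "1", "0", "0", "0", "0"]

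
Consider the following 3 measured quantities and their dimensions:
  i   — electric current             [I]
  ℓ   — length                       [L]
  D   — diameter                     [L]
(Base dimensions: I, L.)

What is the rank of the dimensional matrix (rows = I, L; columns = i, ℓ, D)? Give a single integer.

2

Write exponents as rows I,L / cols i,ℓ,D:
  I: [ 1  0  0]
  L: [ 0  1  1]
RREF → pivots at {i,ℓ} ⇒ r = 2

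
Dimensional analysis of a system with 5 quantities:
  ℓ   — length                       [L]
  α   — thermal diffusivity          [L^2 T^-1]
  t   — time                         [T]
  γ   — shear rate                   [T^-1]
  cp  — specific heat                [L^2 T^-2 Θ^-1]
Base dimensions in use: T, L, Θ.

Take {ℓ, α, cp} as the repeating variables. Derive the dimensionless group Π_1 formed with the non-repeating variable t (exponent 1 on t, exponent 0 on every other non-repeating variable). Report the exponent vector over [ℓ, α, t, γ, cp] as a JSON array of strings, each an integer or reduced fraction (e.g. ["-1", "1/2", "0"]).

Exponent matrix [T,L,Θ] × [ℓ,α,t,γ,cp]:
  T: [ 0 -1  1 -1 -2]
  L: [ 1  2  0  0  2]
  Θ: [ 0  0  0  0 -1]
RREF → pivots at {ℓ,α,cp} ⇒ r = 3
Pivot set = {ℓ,α,cp}, free = {t,γ}
RREF:
  r0: [   1    0    2   -2    0]
  r1: [   0    1   -1    1    0]
  r2: [   0    0    0    0    1]
Fix exponent of t at 1, γ at 0; solve each RREF row for its pivot's exponent:
  r0: exp(ℓ) + (2)·1 = 0 ⇒ exp(ℓ) = -2
  r1: exp(α) + (-1)·1 = 0 ⇒ exp(α) = 1
  r2: exp(cp) + (0)·1 = 0 ⇒ exp(cp) = 0
Π_1 = ℓ^-2 · α · t

["-2", "1", "1", "0", "0"]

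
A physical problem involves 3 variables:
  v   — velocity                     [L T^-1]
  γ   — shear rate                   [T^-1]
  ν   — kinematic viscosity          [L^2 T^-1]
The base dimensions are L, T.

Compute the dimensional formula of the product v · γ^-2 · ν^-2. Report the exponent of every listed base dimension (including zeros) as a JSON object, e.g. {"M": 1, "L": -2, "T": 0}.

Dimensional matrix (L×T by v×γ×ν):
  L: [ 1  0  2]
  T: [-1 -1 -1]
  [L]: (1)·1+(-2)·0+(-2)·2 = -3
  [T]: (1)·-1+(-2)·-1+(-2)·-1 = 3
⇒ L^-3 T^3

{"L": -3, "T": 3}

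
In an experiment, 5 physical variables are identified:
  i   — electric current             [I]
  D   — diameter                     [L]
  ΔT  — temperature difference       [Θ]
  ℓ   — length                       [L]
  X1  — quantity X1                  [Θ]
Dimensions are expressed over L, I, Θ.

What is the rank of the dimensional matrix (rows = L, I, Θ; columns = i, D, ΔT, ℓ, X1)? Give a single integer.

3

Write exponents as rows L,I,Θ / cols i,D,ΔT,ℓ,X1:
  L: [ 0  1  0  1  0]
  I: [ 1  0  0  0  0]
  Θ: [ 0  0  1  0  1]
RREF → pivots at {i,D,ΔT} ⇒ r = 3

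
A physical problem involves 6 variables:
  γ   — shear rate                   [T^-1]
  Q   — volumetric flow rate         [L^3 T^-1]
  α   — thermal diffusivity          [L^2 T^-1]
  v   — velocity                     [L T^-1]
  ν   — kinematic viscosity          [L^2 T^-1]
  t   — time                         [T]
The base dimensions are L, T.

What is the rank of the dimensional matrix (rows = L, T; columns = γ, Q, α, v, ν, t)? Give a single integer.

Exponent matrix [L,T] × [γ,Q,α,v,ν,t]:
  L: [ 0  3  2  1  2  0]
  T: [-1 -1 -1 -1 -1  1]
Echelon form has 2 nonzero rows (pivots: γ,Q)

2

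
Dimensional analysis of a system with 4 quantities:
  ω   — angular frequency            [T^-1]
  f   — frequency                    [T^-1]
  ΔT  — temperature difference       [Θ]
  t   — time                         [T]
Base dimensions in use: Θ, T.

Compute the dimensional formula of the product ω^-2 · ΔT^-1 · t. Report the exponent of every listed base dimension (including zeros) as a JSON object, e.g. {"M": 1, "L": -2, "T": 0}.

Exponent matrix [Θ,T] × [ω,f,ΔT,t]:
  Θ: [ 0  0  1  0]
  T: [-1 -1  0  1]
  [Θ]: (-2)·0+(-1)·1+(1)·0 = -1
  [T]: (-2)·-1+(-1)·0+(1)·1 = 3
⇒ Θ^-1 T^3

{"Θ": -1, "T": 3}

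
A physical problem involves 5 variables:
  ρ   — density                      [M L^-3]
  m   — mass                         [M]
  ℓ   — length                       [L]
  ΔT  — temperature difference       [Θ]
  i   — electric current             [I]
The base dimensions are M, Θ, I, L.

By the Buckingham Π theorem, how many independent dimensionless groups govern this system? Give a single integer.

1

Exponent matrix [M,Θ,I,L] × [ρ,m,ℓ,ΔT,i]:
  M: [ 1  1  0  0  0]
  Θ: [ 0  0  0  1  0]
  I: [ 0  0  0  0  1]
  L: [-3  0  1  0  0]
Echelon form has 4 nonzero rows (pivots: ρ,m,ΔT,i)
Π count = n − r = 5 − 4 = 1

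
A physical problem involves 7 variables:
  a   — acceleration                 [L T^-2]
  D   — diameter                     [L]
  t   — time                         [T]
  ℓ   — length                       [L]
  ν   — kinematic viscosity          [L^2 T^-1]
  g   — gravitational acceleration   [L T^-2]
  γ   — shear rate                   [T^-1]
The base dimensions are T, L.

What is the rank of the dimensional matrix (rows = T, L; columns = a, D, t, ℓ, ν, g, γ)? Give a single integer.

2

Exponent matrix [T,L] × [a,D,t,ℓ,ν,g,γ]:
  T: [-2  0  1  0 -1 -2 -1]
  L: [ 1  1  0  1  2  1  0]
RREF → pivots at {a,D} ⇒ r = 2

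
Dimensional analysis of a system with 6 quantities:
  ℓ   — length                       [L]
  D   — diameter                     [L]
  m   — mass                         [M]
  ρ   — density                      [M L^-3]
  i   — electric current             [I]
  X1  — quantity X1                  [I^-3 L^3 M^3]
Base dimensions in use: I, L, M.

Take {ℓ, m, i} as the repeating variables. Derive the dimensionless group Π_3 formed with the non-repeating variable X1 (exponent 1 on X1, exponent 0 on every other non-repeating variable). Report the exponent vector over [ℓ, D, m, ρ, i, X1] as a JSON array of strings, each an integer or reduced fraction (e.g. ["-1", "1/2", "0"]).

["-3", "0", "-3", "0", "3", "1"]

Exponent matrix [I,L,M] × [ℓ,D,m,ρ,i,X1]:
  I: [ 0  0  0  0  1 -3]
  L: [ 1  1  0 -3  0  3]
  M: [ 0  0  1  1  0  3]
RREF → pivots at {ℓ,m,i} ⇒ r = 3
Pivot set = {ℓ,m,i}, free = {D,ρ,X1}
RREF:
  r0: [   1    1    0   -3    0    3]
  r1: [   0    0    1    1    0    3]
  r2: [   0    0    0    0    1   -3]
Fix exponent of X1 at 1, D at 0, ρ at 0; solve each RREF row for its pivot's exponent:
  r0: exp(ℓ) + (3)·1 = 0 ⇒ exp(ℓ) = -3
  r1: exp(m) + (3)·1 = 0 ⇒ exp(m) = -3
  r2: exp(i) + (-3)·1 = 0 ⇒ exp(i) = 3
Π_3 = ℓ^-3 · m^-3 · i^3 · X1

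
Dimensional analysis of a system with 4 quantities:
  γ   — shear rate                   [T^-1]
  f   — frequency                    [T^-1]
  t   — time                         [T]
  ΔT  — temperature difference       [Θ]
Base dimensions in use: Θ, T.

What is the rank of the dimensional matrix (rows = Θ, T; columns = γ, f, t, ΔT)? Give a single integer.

Write exponents as rows Θ,T / cols γ,f,t,ΔT:
  Θ: [ 0  0  0  1]
  T: [-1 -1  1  0]
Row reduction gives pivot columns γ,ΔT; rank = 2

2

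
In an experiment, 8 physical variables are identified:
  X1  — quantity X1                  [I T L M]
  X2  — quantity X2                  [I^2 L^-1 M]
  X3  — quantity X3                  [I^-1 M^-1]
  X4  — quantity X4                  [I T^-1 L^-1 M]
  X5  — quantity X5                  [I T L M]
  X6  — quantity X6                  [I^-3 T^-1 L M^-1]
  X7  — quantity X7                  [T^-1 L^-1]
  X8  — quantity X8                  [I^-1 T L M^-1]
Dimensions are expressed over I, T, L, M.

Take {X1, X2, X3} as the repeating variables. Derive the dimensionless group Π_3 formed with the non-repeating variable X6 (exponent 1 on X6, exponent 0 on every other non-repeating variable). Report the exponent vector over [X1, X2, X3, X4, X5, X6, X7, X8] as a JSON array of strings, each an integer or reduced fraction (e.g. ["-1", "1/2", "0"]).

Dimensional matrix (I×T×L×M by X1×X2×X3×X4×X5×X6×X7×X8):
  I: [ 1  2 -1  1  1 -3  0 -1]
  T: [ 1  0  0 -1  1 -1 -1  1]
  L: [ 1 -1  0 -1  1  1 -1  1]
  M: [ 1  1 -1  1  1 -1  0 -1]
Row reduction gives pivot columns X1,X2,X3; rank = 3
Pivot set = {X1,X2,X3}, free = {X4,X5,X6,X7,X8}
RREF:
  r0: [   1    0    0   -1    1   -1   -1    1]
  r1: [   0    1    0    0    0   -2    0    0]
  r2: [   0    0    1   -2    0   -2   -1    2]
  r3: [   0    0    0    0    0    0    0    0]
Fix exponent of X6 at 1, X4 at 0, X5 at 0, X7 at 0, X8 at 0; solve each RREF row for its pivot's exponent:
  r0: exp(X1) + (-1)·1 = 0 ⇒ exp(X1) = 1
  r1: exp(X2) + (-2)·1 = 0 ⇒ exp(X2) = 2
  r2: exp(X3) + (-2)·1 = 0 ⇒ exp(X3) = 2
Π_3 = X1 · X2^2 · X3^2 · X6

["1", "2", "2", "0", "0", "1", "0", "0"]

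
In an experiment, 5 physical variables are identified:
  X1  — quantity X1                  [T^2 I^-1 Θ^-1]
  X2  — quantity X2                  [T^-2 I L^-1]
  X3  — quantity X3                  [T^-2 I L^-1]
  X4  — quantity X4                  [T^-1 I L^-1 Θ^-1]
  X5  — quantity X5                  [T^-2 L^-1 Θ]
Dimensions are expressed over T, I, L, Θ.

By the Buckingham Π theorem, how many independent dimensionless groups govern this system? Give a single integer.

2

Dimensional matrix (T×I×L×Θ by X1×X2×X3×X4×X5):
  T: [ 2 -2 -2 -1 -2]
  I: [-1  1  1  1  0]
  L: [ 0 -1 -1 -1 -1]
  Θ: [-1  0  0 -1  1]
RREF → pivots at {X1,X2,X4} ⇒ r = 3
5 vars − rank 3 = 2 Π groups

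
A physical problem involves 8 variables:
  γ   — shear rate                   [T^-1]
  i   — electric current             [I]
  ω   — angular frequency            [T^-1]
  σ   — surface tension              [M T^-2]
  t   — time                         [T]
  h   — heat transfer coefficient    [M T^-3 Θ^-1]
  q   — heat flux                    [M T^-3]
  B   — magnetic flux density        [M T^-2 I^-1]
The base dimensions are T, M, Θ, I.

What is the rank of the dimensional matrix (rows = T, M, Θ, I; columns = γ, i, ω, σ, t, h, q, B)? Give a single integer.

Write exponents as rows T,M,Θ,I / cols γ,i,ω,σ,t,h,q,B:
  T: [-1  0 -1 -2  1 -3 -3 -2]
  M: [ 0  0  0  1  0  1  1  1]
  Θ: [ 0  0  0  0  0 -1  0  0]
  I: [ 0  1  0  0  0  0  0 -1]
RREF → pivots at {γ,i,σ,h} ⇒ r = 4

4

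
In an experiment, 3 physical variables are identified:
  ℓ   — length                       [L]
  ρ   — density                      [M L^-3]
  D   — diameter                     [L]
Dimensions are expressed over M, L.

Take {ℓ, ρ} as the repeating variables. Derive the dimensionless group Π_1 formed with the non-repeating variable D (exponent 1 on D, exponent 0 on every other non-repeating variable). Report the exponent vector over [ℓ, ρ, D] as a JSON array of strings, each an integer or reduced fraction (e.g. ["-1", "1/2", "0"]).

["-1", "0", "1"]

Dimensional matrix (M×L by ℓ×ρ×D):
  M: [ 0  1  0]
  L: [ 1 -3  1]
Echelon form has 2 nonzero rows (pivots: ℓ,ρ)
Pivot set = {ℓ,ρ}, free = {D}
RREF:
  r0: [   1    0    1]
  r1: [   0    1    0]
Fix exponent of D at 1; solve each RREF row for its pivot's exponent:
  r0: exp(ℓ) + (1)·1 = 0 ⇒ exp(ℓ) = -1
  r1: exp(ρ) + (0)·1 = 0 ⇒ exp(ρ) = 0
Π_1 = ℓ^-1 · D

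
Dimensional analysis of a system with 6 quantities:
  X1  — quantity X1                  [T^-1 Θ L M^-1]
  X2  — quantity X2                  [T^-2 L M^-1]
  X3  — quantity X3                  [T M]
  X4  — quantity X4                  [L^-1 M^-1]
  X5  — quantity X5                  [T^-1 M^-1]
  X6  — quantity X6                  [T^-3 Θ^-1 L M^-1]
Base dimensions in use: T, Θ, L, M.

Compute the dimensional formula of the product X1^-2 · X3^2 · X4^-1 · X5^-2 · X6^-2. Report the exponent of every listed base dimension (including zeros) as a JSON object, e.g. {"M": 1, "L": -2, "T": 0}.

Write exponents as rows T,Θ,L,M / cols X1,X2,X3,X4,X5,X6:
  T: [-1 -2  1  0 -1 -3]
  Θ: [ 1  0  0  0  0 -1]
  L: [ 1  1  0 -1  0  1]
  M: [-1 -1  1 -1 -1 -1]
  [T]: (-2)·-1+(2)·1+(-1)·0+(-2)·-1+(-2)·-3 = 12
  [Θ]: (-2)·1+(2)·0+(-1)·0+(-2)·0+(-2)·-1 = 0
  [L]: (-2)·1+(2)·0+(-1)·-1+(-2)·0+(-2)·1 = -3
  [M]: (-2)·-1+(2)·1+(-1)·-1+(-2)·-1+(-2)·-1 = 9
⇒ T^12 L^-3 M^9

{"T": 12, "Θ": 0, "L": -3, "M": 9}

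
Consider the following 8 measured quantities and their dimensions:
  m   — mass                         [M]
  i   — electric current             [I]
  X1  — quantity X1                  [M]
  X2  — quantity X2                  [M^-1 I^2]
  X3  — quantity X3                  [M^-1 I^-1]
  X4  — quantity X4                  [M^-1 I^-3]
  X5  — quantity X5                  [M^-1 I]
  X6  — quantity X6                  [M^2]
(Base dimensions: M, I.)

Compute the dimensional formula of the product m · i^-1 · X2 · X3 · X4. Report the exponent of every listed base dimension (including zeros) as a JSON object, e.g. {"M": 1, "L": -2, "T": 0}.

Dimensional matrix (M×I by m×i×X1×X2×X3×X4×X5×X6):
  M: [ 1  0  1 -1 -1 -1 -1  2]
  I: [ 0  1  0  2 -1 -3  1  0]
  [M]: (1)·1+(-1)·0+(1)·-1+(1)·-1+(1)·-1 = -2
  [I]: (1)·0+(-1)·1+(1)·2+(1)·-1+(1)·-3 = -3
⇒ M^-2 I^-3

{"M": -2, "I": -3}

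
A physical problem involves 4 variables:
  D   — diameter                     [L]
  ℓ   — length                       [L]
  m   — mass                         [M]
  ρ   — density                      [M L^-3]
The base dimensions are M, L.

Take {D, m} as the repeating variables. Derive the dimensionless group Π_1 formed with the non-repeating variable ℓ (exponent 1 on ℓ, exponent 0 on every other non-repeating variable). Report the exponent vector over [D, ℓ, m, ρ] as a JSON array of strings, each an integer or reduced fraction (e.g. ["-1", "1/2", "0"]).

["-1", "1", "0", "0"]

Exponent matrix [M,L] × [D,ℓ,m,ρ]:
  M: [ 0  0  1  1]
  L: [ 1  1  0 -3]
RREF → pivots at {D,m} ⇒ r = 2
Pivot set = {D,m}, free = {ℓ,ρ}
RREF:
  r0: [   1    1    0   -3]
  r1: [   0    0    1    1]
Fix exponent of ℓ at 1, ρ at 0; solve each RREF row for its pivot's exponent:
  r0: exp(D) + (1)·1 = 0 ⇒ exp(D) = -1
  r1: exp(m) + (0)·1 = 0 ⇒ exp(m) = 0
Π_1 = D^-1 · ℓ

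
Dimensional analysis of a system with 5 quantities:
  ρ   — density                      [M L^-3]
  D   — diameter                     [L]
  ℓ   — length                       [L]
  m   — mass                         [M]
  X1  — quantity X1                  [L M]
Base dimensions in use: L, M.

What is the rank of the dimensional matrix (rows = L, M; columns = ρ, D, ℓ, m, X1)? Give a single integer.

Write exponents as rows L,M / cols ρ,D,ℓ,m,X1:
  L: [-3  1  1  0  1]
  M: [ 1  0  0  1  1]
Echelon form has 2 nonzero rows (pivots: ρ,D)

2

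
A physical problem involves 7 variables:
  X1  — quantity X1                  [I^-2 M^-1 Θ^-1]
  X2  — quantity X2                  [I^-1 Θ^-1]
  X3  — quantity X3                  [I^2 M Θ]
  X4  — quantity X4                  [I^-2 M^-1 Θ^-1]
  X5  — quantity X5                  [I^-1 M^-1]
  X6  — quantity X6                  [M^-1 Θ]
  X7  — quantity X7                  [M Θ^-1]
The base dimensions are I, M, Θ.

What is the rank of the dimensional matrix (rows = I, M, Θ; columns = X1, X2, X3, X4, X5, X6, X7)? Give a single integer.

Write exponents as rows I,M,Θ / cols X1,X2,X3,X4,X5,X6,X7:
  I: [-2 -1  2 -2 -1  0  0]
  M: [-1  0  1 -1 -1 -1  1]
  Θ: [-1 -1  1 -1  0  1 -1]
RREF → pivots at {X1,X2} ⇒ r = 2

2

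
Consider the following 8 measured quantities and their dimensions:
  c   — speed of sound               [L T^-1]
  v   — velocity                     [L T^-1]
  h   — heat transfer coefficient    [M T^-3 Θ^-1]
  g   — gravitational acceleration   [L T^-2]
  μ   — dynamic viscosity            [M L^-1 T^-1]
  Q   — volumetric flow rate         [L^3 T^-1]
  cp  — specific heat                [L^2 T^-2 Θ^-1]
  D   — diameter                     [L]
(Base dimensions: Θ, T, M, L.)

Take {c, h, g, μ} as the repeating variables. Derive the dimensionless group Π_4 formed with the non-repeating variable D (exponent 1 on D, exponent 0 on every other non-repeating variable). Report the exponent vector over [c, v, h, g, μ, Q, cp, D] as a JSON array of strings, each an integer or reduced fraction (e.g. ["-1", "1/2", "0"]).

Dimensional matrix (Θ×T×M×L by c×v×h×g×μ×Q×cp×D):
  Θ: [ 0  0 -1  0  0  0 -1  0]
  T: [-1 -1 -3 -2 -1 -1 -2  0]
  M: [ 0  0  1  0  1  0  0  0]
  L: [ 1  1  0  1 -1  3  2  1]
Echelon form has 4 nonzero rows (pivots: c,h,g,μ)
Repeat: c,h,g,μ; free: v,Q,cp,D
RREF:
  r0: [   1    1    0    0    0    5    2    2]
  r1: [   0    0    1    0    0    0    1    0]
  r2: [   0    0    0    1    0   -2   -1   -1]
  r3: [   0    0    0    0    1    0   -1    0]
Fix exponent of D at 1, v at 0, Q at 0, cp at 0; solve each RREF row for its pivot's exponent:
  r0: exp(c) + (2)·1 = 0 ⇒ exp(c) = -2
  r1: exp(h) + (0)·1 = 0 ⇒ exp(h) = 0
  r2: exp(g) + (-1)·1 = 0 ⇒ exp(g) = 1
  r3: exp(μ) + (0)·1 = 0 ⇒ exp(μ) = 0
Π_4 = c^-2 · g · D

["-2", "0", "0", "1", "0", "0", "0", "1"]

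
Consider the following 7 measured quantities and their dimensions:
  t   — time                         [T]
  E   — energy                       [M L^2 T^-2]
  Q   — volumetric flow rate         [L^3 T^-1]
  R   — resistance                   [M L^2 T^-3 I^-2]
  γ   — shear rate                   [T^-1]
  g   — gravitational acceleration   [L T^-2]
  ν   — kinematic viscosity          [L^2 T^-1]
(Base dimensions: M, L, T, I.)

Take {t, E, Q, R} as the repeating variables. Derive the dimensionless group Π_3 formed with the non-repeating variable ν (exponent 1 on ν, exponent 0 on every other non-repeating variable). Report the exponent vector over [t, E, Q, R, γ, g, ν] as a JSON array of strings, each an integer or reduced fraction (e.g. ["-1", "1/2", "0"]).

["1/3", "0", "-2/3", "0", "0", "0", "1"]

Dimensional matrix (M×L×T×I by t×E×Q×R×γ×g×ν):
  M: [ 0  1  0  1  0  0  0]
  L: [ 0  2  3  2  0  1  2]
  T: [ 1 -2 -1 -3 -1 -2 -1]
  I: [ 0  0  0 -2  0  0  0]
Echelon form has 4 nonzero rows (pivots: t,E,Q,R)
Pivot set = {t,E,Q,R}, free = {γ,g,ν}
RREF:
  r0: [   1    0    0    0   -1 -5/3 -1/3]
  r1: [   0    1    0    0    0    0    0]
  r2: [   0    0    1    0    0  1/3  2/3]
  r3: [   0    0    0    1    0    0    0]
Fix exponent of ν at 1, γ at 0, g at 0; solve each RREF row for its pivot's exponent:
  r0: exp(t) + (-1/3)·1 = 0 ⇒ exp(t) = 1/3
  r1: exp(E) + (0)·1 = 0 ⇒ exp(E) = 0
  r2: exp(Q) + (2/3)·1 = 0 ⇒ exp(Q) = -2/3
  r3: exp(R) + (0)·1 = 0 ⇒ exp(R) = 0
Π_3 = t^(1/3) · Q^(-2/3) · ν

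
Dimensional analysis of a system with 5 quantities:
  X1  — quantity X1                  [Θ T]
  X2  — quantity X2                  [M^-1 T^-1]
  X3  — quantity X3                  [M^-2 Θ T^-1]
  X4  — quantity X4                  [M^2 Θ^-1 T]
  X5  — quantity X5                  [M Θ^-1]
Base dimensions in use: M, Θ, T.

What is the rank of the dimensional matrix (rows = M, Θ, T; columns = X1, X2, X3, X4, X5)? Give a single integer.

2

Write exponents as rows M,Θ,T / cols X1,X2,X3,X4,X5:
  M: [ 0 -1 -2  2  1]
  Θ: [ 1  0  1 -1 -1]
  T: [ 1 -1 -1  1  0]
Echelon form has 2 nonzero rows (pivots: X1,X2)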